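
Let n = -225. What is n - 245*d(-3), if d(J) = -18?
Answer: 4185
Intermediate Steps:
n - 245*d(-3) = -225 - 245*(-18) = -225 + 4410 = 4185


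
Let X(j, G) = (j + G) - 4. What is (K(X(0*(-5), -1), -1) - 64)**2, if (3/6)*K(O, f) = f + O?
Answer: 5776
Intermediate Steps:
X(j, G) = -4 + G + j (X(j, G) = (G + j) - 4 = -4 + G + j)
K(O, f) = 2*O + 2*f (K(O, f) = 2*(f + O) = 2*(O + f) = 2*O + 2*f)
(K(X(0*(-5), -1), -1) - 64)**2 = ((2*(-4 - 1 + 0*(-5)) + 2*(-1)) - 64)**2 = ((2*(-4 - 1 + 0) - 2) - 64)**2 = ((2*(-5) - 2) - 64)**2 = ((-10 - 2) - 64)**2 = (-12 - 64)**2 = (-76)**2 = 5776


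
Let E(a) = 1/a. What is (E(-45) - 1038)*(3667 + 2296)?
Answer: -278537693/45 ≈ -6.1897e+6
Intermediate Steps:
(E(-45) - 1038)*(3667 + 2296) = (1/(-45) - 1038)*(3667 + 2296) = (-1/45 - 1038)*5963 = -46711/45*5963 = -278537693/45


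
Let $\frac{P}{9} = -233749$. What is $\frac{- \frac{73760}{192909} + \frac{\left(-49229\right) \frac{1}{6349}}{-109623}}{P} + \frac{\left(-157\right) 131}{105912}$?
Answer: $- \frac{71719506687492970935773}{369327733766485385179176} \approx -0.19419$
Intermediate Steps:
$P = -2103741$ ($P = 9 \left(-233749\right) = -2103741$)
$\frac{- \frac{73760}{192909} + \frac{\left(-49229\right) \frac{1}{6349}}{-109623}}{P} + \frac{\left(-157\right) 131}{105912} = \frac{- \frac{73760}{192909} + \frac{\left(-49229\right) \frac{1}{6349}}{-109623}}{-2103741} + \frac{\left(-157\right) 131}{105912} = \left(\left(-73760\right) \frac{1}{192909} + \left(-49229\right) \frac{1}{6349} \left(- \frac{1}{109623}\right)\right) \left(- \frac{1}{2103741}\right) - \frac{20567}{105912} = \left(- \frac{73760}{192909} - - \frac{49229}{695996427}\right) \left(- \frac{1}{2103741}\right) - \frac{20567}{105912} = \left(- \frac{73760}{192909} + \frac{49229}{695996427}\right) \left(- \frac{1}{2103741}\right) - \frac{20567}{105912} = \left(- \frac{5703022193151}{14918219415127}\right) \left(- \frac{1}{2103741}\right) - \frac{20567}{105912} = \frac{1901007397717}{10461356610199563369} - \frac{20567}{105912} = - \frac{71719506687492970935773}{369327733766485385179176}$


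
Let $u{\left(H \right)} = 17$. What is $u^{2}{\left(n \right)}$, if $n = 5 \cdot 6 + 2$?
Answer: $289$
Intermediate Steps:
$n = 32$ ($n = 30 + 2 = 32$)
$u^{2}{\left(n \right)} = 17^{2} = 289$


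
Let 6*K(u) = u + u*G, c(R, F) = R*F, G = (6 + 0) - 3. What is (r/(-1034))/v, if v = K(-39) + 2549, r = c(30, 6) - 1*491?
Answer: 311/2608782 ≈ 0.00011921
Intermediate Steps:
G = 3 (G = 6 - 3 = 3)
c(R, F) = F*R
K(u) = 2*u/3 (K(u) = (u + u*3)/6 = (u + 3*u)/6 = (4*u)/6 = 2*u/3)
r = -311 (r = 6*30 - 1*491 = 180 - 491 = -311)
v = 2523 (v = (2/3)*(-39) + 2549 = -26 + 2549 = 2523)
(r/(-1034))/v = -311/(-1034)/2523 = -311*(-1/1034)*(1/2523) = (311/1034)*(1/2523) = 311/2608782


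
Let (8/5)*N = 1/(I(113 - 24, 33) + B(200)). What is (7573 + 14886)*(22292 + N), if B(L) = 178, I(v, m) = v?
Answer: 1069401388103/2136 ≈ 5.0066e+8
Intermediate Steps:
N = 5/2136 (N = 5/(8*((113 - 24) + 178)) = 5/(8*(89 + 178)) = (5/8)/267 = (5/8)*(1/267) = 5/2136 ≈ 0.0023408)
(7573 + 14886)*(22292 + N) = (7573 + 14886)*(22292 + 5/2136) = 22459*(47615717/2136) = 1069401388103/2136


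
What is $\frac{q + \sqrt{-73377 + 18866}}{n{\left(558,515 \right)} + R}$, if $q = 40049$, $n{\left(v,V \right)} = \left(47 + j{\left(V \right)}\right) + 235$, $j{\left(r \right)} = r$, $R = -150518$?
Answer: $- \frac{40049}{149721} - \frac{19 i \sqrt{151}}{149721} \approx -0.26749 - 0.0015594 i$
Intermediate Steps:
$n{\left(v,V \right)} = 282 + V$ ($n{\left(v,V \right)} = \left(47 + V\right) + 235 = 282 + V$)
$\frac{q + \sqrt{-73377 + 18866}}{n{\left(558,515 \right)} + R} = \frac{40049 + \sqrt{-73377 + 18866}}{\left(282 + 515\right) - 150518} = \frac{40049 + \sqrt{-54511}}{797 - 150518} = \frac{40049 + 19 i \sqrt{151}}{-149721} = \left(40049 + 19 i \sqrt{151}\right) \left(- \frac{1}{149721}\right) = - \frac{40049}{149721} - \frac{19 i \sqrt{151}}{149721}$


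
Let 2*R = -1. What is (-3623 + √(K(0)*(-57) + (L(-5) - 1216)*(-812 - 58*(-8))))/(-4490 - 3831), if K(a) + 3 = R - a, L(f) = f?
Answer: 3623/8321 - √1700430/16642 ≈ 0.35705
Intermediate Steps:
R = -½ (R = (½)*(-1) = -½ ≈ -0.50000)
K(a) = -7/2 - a (K(a) = -3 + (-½ - a) = -7/2 - a)
(-3623 + √(K(0)*(-57) + (L(-5) - 1216)*(-812 - 58*(-8))))/(-4490 - 3831) = (-3623 + √((-7/2 - 1*0)*(-57) + (-5 - 1216)*(-812 - 58*(-8))))/(-4490 - 3831) = (-3623 + √((-7/2 + 0)*(-57) - 1221*(-812 + 464)))/(-8321) = (-3623 + √(-7/2*(-57) - 1221*(-348)))*(-1/8321) = (-3623 + √(399/2 + 424908))*(-1/8321) = (-3623 + √(850215/2))*(-1/8321) = (-3623 + √1700430/2)*(-1/8321) = 3623/8321 - √1700430/16642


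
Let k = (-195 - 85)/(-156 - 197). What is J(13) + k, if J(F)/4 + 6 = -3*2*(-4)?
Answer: 25696/353 ≈ 72.793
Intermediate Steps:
J(F) = 72 (J(F) = -24 + 4*(-3*2*(-4)) = -24 + 4*(-6*(-4)) = -24 + 4*24 = -24 + 96 = 72)
k = 280/353 (k = -280/(-353) = -280*(-1/353) = 280/353 ≈ 0.79320)
J(13) + k = 72 + 280/353 = 25696/353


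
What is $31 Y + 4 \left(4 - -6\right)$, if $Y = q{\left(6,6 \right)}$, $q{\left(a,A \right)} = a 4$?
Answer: $784$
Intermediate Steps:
$q{\left(a,A \right)} = 4 a$
$Y = 24$ ($Y = 4 \cdot 6 = 24$)
$31 Y + 4 \left(4 - -6\right) = 31 \cdot 24 + 4 \left(4 - -6\right) = 744 + 4 \left(4 + 6\right) = 744 + 4 \cdot 10 = 744 + 40 = 784$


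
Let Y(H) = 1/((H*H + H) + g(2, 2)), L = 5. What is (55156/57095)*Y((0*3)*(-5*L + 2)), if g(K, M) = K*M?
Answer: 13789/57095 ≈ 0.24151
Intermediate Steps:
Y(H) = 1/(4 + H + H**2) (Y(H) = 1/((H*H + H) + 2*2) = 1/((H**2 + H) + 4) = 1/((H + H**2) + 4) = 1/(4 + H + H**2))
(55156/57095)*Y((0*3)*(-5*L + 2)) = (55156/57095)/(4 + (0*3)*(-5*5 + 2) + ((0*3)*(-5*5 + 2))**2) = (55156*(1/57095))/(4 + 0*(-25 + 2) + (0*(-25 + 2))**2) = 55156/(57095*(4 + 0*(-23) + (0*(-23))**2)) = 55156/(57095*(4 + 0 + 0**2)) = 55156/(57095*(4 + 0 + 0)) = (55156/57095)/4 = (55156/57095)*(1/4) = 13789/57095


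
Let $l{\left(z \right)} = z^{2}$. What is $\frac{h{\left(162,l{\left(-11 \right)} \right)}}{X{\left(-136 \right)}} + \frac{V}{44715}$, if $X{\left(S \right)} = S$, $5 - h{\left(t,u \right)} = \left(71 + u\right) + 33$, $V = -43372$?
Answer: $\frac{984677}{1520310} \approx 0.64768$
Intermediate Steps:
$h{\left(t,u \right)} = -99 - u$ ($h{\left(t,u \right)} = 5 - \left(\left(71 + u\right) + 33\right) = 5 - \left(104 + u\right) = -99 - u$)
$\frac{h{\left(162,l{\left(-11 \right)} \right)}}{X{\left(-136 \right)}} + \frac{V}{44715} = \frac{-99 - \left(-11\right)^{2}}{-136} - \frac{43372}{44715} = \left(-99 - 121\right) \left(- \frac{1}{136}\right) - \frac{43372}{44715} = \left(-220\right) \left(- \frac{1}{136}\right) - \frac{43372}{44715} = \frac{55}{34} - \frac{43372}{44715} = \frac{984677}{1520310}$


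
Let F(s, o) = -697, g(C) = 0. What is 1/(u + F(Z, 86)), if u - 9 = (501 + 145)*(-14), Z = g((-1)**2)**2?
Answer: -1/9732 ≈ -0.00010275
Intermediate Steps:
Z = 0 (Z = 0**2 = 0)
u = -9035 (u = 9 + (501 + 145)*(-14) = 9 + 646*(-14) = 9 - 9044 = -9035)
1/(u + F(Z, 86)) = 1/(-9035 - 697) = 1/(-9732) = -1/9732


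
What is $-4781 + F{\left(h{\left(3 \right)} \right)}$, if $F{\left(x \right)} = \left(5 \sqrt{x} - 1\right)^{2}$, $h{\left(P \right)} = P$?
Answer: $-4705 - 10 \sqrt{3} \approx -4722.3$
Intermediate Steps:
$F{\left(x \right)} = \left(-1 + 5 \sqrt{x}\right)^{2}$
$-4781 + F{\left(h{\left(3 \right)} \right)} = -4781 + \left(-1 + 5 \sqrt{3}\right)^{2}$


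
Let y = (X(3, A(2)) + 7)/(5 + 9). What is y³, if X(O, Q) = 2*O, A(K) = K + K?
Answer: 2197/2744 ≈ 0.80066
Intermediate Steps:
A(K) = 2*K
y = 13/14 (y = (2*3 + 7)/(5 + 9) = (6 + 7)/14 = 13*(1/14) = 13/14 ≈ 0.92857)
y³ = (13/14)³ = 2197/2744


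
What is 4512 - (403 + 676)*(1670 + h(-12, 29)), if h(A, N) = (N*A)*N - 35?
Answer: 9129615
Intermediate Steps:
h(A, N) = -35 + A*N**2 (h(A, N) = (A*N)*N - 35 = A*N**2 - 35 = -35 + A*N**2)
4512 - (403 + 676)*(1670 + h(-12, 29)) = 4512 - (403 + 676)*(1670 + (-35 - 12*29**2)) = 4512 - 1079*(1670 + (-35 - 12*841)) = 4512 - 1079*(1670 + (-35 - 10092)) = 4512 - 1079*(1670 - 10127) = 4512 - 1079*(-8457) = 4512 - 1*(-9125103) = 4512 + 9125103 = 9129615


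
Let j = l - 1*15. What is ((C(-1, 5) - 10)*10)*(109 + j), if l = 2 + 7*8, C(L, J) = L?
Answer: -16720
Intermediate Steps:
l = 58 (l = 2 + 56 = 58)
j = 43 (j = 58 - 1*15 = 58 - 15 = 43)
((C(-1, 5) - 10)*10)*(109 + j) = ((-1 - 10)*10)*(109 + 43) = -11*10*152 = -110*152 = -16720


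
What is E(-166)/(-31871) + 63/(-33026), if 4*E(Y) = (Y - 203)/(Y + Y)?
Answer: -27333081/14263419856 ≈ -0.0019163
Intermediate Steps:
E(Y) = (-203 + Y)/(8*Y) (E(Y) = ((Y - 203)/(Y + Y))/4 = ((-203 + Y)/((2*Y)))/4 = ((-203 + Y)*(1/(2*Y)))/4 = ((-203 + Y)/(2*Y))/4 = (-203 + Y)/(8*Y))
E(-166)/(-31871) + 63/(-33026) = ((⅛)*(-203 - 166)/(-166))/(-31871) + 63/(-33026) = ((⅛)*(-1/166)*(-369))*(-1/31871) + 63*(-1/33026) = (369/1328)*(-1/31871) - 9/4718 = -369/42324688 - 9/4718 = -27333081/14263419856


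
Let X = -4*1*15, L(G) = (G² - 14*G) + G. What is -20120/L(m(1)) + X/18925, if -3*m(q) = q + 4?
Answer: -34269522/41635 ≈ -823.09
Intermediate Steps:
m(q) = -4/3 - q/3 (m(q) = -(q + 4)/3 = -(4 + q)/3 = -4/3 - q/3)
L(G) = G² - 13*G
X = -60 (X = -4*15 = -60)
-20120/L(m(1)) + X/18925 = -20120*1/((-13 + (-4/3 - ⅓*1))*(-4/3 - ⅓*1)) - 60/18925 = -20120*1/((-13 + (-4/3 - ⅓))*(-4/3 - ⅓)) - 60*1/18925 = -20120*(-3/(5*(-13 - 5/3))) - 12/3785 = -20120/((-5/3*(-44/3))) - 12/3785 = -20120/220/9 - 12/3785 = -20120*9/220 - 12/3785 = -9054/11 - 12/3785 = -34269522/41635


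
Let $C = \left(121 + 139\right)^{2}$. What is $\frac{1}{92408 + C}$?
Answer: $\frac{1}{160008} \approx 6.2497 \cdot 10^{-6}$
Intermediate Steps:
$C = 67600$ ($C = 260^{2} = 67600$)
$\frac{1}{92408 + C} = \frac{1}{92408 + 67600} = \frac{1}{160008}$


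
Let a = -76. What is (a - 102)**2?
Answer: 31684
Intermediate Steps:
(a - 102)**2 = (-76 - 102)**2 = (-178)**2 = 31684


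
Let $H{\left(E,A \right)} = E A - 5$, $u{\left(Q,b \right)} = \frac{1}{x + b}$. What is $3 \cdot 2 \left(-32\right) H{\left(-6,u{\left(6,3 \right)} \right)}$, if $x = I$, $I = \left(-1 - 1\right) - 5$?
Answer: $672$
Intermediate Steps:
$I = -7$ ($I = -2 - 5 = -7$)
$x = -7$
$u{\left(Q,b \right)} = \frac{1}{-7 + b}$
$H{\left(E,A \right)} = -5 + A E$ ($H{\left(E,A \right)} = A E - 5 = -5 + A E$)
$3 \cdot 2 \left(-32\right) H{\left(-6,u{\left(6,3 \right)} \right)} = 3 \cdot 2 \left(-32\right) \left(-5 + \frac{1}{-7 + 3} \left(-6\right)\right) = 6 \left(-32\right) \left(-5 + \frac{1}{-4} \left(-6\right)\right) = - 192 \left(-5 - - \frac{3}{2}\right) = - 192 \left(-5 + \frac{3}{2}\right) = \left(-192\right) \left(- \frac{7}{2}\right) = 672$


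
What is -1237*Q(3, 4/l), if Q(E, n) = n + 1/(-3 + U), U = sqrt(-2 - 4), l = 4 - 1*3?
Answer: -23503/5 + 1237*I*sqrt(6)/15 ≈ -4700.6 + 202.0*I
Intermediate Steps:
l = 1 (l = 4 - 3 = 1)
U = I*sqrt(6) (U = sqrt(-6) = I*sqrt(6) ≈ 2.4495*I)
Q(E, n) = n + 1/(-3 + I*sqrt(6))
-1237*Q(3, 4/l) = -1237*(-1/5 + 4/1 - I*sqrt(6)/15) = -1237*(-1/5 + 4*1 - I*sqrt(6)/15) = -1237*(-1/5 + 4 - I*sqrt(6)/15) = -1237*(19/5 - I*sqrt(6)/15) = -23503/5 + 1237*I*sqrt(6)/15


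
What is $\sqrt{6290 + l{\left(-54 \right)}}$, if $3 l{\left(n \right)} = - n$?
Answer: $2 \sqrt{1577} \approx 79.423$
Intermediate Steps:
$l{\left(n \right)} = - \frac{n}{3}$ ($l{\left(n \right)} = \frac{\left(-1\right) n}{3} = - \frac{n}{3}$)
$\sqrt{6290 + l{\left(-54 \right)}} = \sqrt{6290 - -18} = \sqrt{6290 + 18} = \sqrt{6308} = 2 \sqrt{1577}$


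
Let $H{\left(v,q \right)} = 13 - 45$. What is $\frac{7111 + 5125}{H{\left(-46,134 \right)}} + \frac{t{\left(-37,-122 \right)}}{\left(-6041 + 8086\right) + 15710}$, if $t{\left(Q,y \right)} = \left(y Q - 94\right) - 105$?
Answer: $- \frac{10855605}{28408} \approx -382.13$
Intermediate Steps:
$H{\left(v,q \right)} = -32$
$t{\left(Q,y \right)} = -199 + Q y$ ($t{\left(Q,y \right)} = \left(Q y - 94\right) - 105 = \left(-94 + Q y\right) - 105 = -199 + Q y$)
$\frac{7111 + 5125}{H{\left(-46,134 \right)}} + \frac{t{\left(-37,-122 \right)}}{\left(-6041 + 8086\right) + 15710} = \frac{7111 + 5125}{-32} + \frac{-199 - -4514}{\left(-6041 + 8086\right) + 15710} = 12236 \left(- \frac{1}{32}\right) + \frac{-199 + 4514}{2045 + 15710} = - \frac{3059}{8} + \frac{4315}{17755} = - \frac{3059}{8} + 4315 \cdot \frac{1}{17755} = - \frac{3059}{8} + \frac{863}{3551} = - \frac{10855605}{28408}$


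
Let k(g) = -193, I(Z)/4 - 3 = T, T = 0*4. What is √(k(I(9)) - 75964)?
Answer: I*√76157 ≈ 275.97*I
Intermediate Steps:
T = 0
I(Z) = 12 (I(Z) = 12 + 4*0 = 12 + 0 = 12)
√(k(I(9)) - 75964) = √(-193 - 75964) = √(-76157) = I*√76157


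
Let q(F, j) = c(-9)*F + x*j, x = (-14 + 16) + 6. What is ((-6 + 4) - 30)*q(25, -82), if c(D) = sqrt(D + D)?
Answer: 20992 - 2400*I*sqrt(2) ≈ 20992.0 - 3394.1*I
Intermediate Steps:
x = 8 (x = 2 + 6 = 8)
c(D) = sqrt(2)*sqrt(D) (c(D) = sqrt(2*D) = sqrt(2)*sqrt(D))
q(F, j) = 8*j + 3*I*F*sqrt(2) (q(F, j) = (sqrt(2)*sqrt(-9))*F + 8*j = (sqrt(2)*(3*I))*F + 8*j = (3*I*sqrt(2))*F + 8*j = 3*I*F*sqrt(2) + 8*j = 8*j + 3*I*F*sqrt(2))
((-6 + 4) - 30)*q(25, -82) = ((-6 + 4) - 30)*(8*(-82) + 3*I*25*sqrt(2)) = (-2 - 30)*(-656 + 75*I*sqrt(2)) = -32*(-656 + 75*I*sqrt(2)) = 20992 - 2400*I*sqrt(2)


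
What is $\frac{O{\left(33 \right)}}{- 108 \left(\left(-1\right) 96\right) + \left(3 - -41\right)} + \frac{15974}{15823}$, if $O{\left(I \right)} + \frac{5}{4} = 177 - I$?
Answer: $\frac{674320085}{658996304} \approx 1.0233$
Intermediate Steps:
$O{\left(I \right)} = \frac{703}{4} - I$ ($O{\left(I \right)} = - \frac{5}{4} - \left(-177 + I\right) = \frac{703}{4} - I$)
$\frac{O{\left(33 \right)}}{- 108 \left(\left(-1\right) 96\right) + \left(3 - -41\right)} + \frac{15974}{15823} = \frac{\frac{703}{4} - 33}{- 108 \left(\left(-1\right) 96\right) + \left(3 - -41\right)} + \frac{15974}{15823} = \frac{\frac{703}{4} - 33}{\left(-108\right) \left(-96\right) + \left(3 + 41\right)} + 15974 \cdot \frac{1}{15823} = \frac{571}{4 \left(10368 + 44\right)} + \frac{15974}{15823} = \frac{571}{4 \cdot 10412} + \frac{15974}{15823} = \frac{571}{4} \cdot \frac{1}{10412} + \frac{15974}{15823} = \frac{571}{41648} + \frac{15974}{15823} = \frac{674320085}{658996304}$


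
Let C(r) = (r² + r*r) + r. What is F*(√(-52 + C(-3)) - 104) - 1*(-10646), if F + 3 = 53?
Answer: 5446 + 50*I*√37 ≈ 5446.0 + 304.14*I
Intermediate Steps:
F = 50 (F = -3 + 53 = 50)
C(r) = r + 2*r² (C(r) = (r² + r²) + r = 2*r² + r = r + 2*r²)
F*(√(-52 + C(-3)) - 104) - 1*(-10646) = 50*(√(-52 - 3*(1 + 2*(-3))) - 104) - 1*(-10646) = 50*(√(-52 - 3*(1 - 6)) - 104) + 10646 = 50*(√(-52 - 3*(-5)) - 104) + 10646 = 50*(√(-52 + 15) - 104) + 10646 = 50*(√(-37) - 104) + 10646 = 50*(I*√37 - 104) + 10646 = 50*(-104 + I*√37) + 10646 = (-5200 + 50*I*√37) + 10646 = 5446 + 50*I*√37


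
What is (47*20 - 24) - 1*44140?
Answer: -43224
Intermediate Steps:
(47*20 - 24) - 1*44140 = (940 - 24) - 44140 = 916 - 44140 = -43224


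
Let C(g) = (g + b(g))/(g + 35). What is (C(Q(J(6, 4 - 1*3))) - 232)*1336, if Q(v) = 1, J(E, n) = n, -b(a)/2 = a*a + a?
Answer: -930190/3 ≈ -3.1006e+5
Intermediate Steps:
b(a) = -2*a - 2*a² (b(a) = -2*(a*a + a) = -2*(a² + a) = -2*(a + a²) = -2*a - 2*a²)
C(g) = (g - 2*g*(1 + g))/(35 + g) (C(g) = (g - 2*g*(1 + g))/(g + 35) = (g - 2*g*(1 + g))/(35 + g))
(C(Q(J(6, 4 - 1*3))) - 232)*1336 = (1*(-1 - 2*1)/(35 + 1) - 232)*1336 = (1*(-1 - 2)/36 - 232)*1336 = (1*(1/36)*(-3) - 232)*1336 = (-1/12 - 232)*1336 = -2785/12*1336 = -930190/3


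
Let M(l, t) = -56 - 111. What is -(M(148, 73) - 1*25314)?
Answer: 25481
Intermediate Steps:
M(l, t) = -167
-(M(148, 73) - 1*25314) = -(-167 - 1*25314) = -(-167 - 25314) = -1*(-25481) = 25481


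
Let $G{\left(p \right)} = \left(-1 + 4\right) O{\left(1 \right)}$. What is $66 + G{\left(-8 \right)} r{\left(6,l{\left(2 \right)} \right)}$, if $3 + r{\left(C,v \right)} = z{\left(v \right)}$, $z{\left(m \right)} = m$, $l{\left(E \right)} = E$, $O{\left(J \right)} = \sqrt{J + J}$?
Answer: $66 - 3 \sqrt{2} \approx 61.757$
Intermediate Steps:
$O{\left(J \right)} = \sqrt{2} \sqrt{J}$ ($O{\left(J \right)} = \sqrt{2 J} = \sqrt{2} \sqrt{J}$)
$r{\left(C,v \right)} = -3 + v$
$G{\left(p \right)} = 3 \sqrt{2}$ ($G{\left(p \right)} = \left(-1 + 4\right) \sqrt{2} \sqrt{1} = 3 \sqrt{2} \cdot 1 = 3 \sqrt{2}$)
$66 + G{\left(-8 \right)} r{\left(6,l{\left(2 \right)} \right)} = 66 + 3 \sqrt{2} \left(-3 + 2\right) = 66 + 3 \sqrt{2} \left(-1\right) = 66 - 3 \sqrt{2}$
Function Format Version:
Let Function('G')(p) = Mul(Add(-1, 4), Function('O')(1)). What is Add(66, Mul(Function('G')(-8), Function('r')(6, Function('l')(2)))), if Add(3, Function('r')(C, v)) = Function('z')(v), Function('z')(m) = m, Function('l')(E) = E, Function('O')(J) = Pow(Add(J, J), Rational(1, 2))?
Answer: Add(66, Mul(-3, Pow(2, Rational(1, 2)))) ≈ 61.757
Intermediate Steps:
Function('O')(J) = Mul(Pow(2, Rational(1, 2)), Pow(J, Rational(1, 2))) (Function('O')(J) = Pow(Mul(2, J), Rational(1, 2)) = Mul(Pow(2, Rational(1, 2)), Pow(J, Rational(1, 2))))
Function('r')(C, v) = Add(-3, v)
Function('G')(p) = Mul(3, Pow(2, Rational(1, 2))) (Function('G')(p) = Mul(Add(-1, 4), Mul(Pow(2, Rational(1, 2)), Pow(1, Rational(1, 2)))) = Mul(3, Mul(Pow(2, Rational(1, 2)), 1)) = Mul(3, Pow(2, Rational(1, 2))))
Add(66, Mul(Function('G')(-8), Function('r')(6, Function('l')(2)))) = Add(66, Mul(Mul(3, Pow(2, Rational(1, 2))), Add(-3, 2))) = Add(66, Mul(Mul(3, Pow(2, Rational(1, 2))), -1)) = Add(66, Mul(-3, Pow(2, Rational(1, 2))))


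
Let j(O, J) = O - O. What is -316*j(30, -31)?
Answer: 0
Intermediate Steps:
j(O, J) = 0
-316*j(30, -31) = -316*0 = 0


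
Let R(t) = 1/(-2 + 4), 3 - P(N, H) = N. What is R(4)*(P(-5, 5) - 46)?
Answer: -19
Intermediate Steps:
P(N, H) = 3 - N
R(t) = ½ (R(t) = 1/2 = ½)
R(4)*(P(-5, 5) - 46) = ((3 - 1*(-5)) - 46)/2 = ((3 + 5) - 46)/2 = (8 - 46)/2 = (½)*(-38) = -19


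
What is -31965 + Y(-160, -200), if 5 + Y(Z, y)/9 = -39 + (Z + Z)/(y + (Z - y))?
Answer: -32343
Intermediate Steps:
Y(Z, y) = -378 (Y(Z, y) = -45 + 9*(-39 + (Z + Z)/(y + (Z - y))) = -45 + 9*(-39 + (2*Z)/Z) = -45 + 9*(-39 + 2) = -45 + 9*(-37) = -45 - 333 = -378)
-31965 + Y(-160, -200) = -31965 - 378 = -32343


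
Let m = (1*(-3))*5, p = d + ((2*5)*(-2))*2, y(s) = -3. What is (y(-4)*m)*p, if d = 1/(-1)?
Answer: -1845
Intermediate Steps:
d = -1 (d = 1*(-1) = -1)
p = -41 (p = -1 + ((2*5)*(-2))*2 = -1 + (10*(-2))*2 = -1 - 20*2 = -1 - 40 = -41)
m = -15 (m = -3*5 = -15)
(y(-4)*m)*p = -3*(-15)*(-41) = 45*(-41) = -1845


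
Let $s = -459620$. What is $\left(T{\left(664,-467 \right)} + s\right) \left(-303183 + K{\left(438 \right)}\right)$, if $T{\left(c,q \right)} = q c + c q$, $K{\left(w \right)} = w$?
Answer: $326902840020$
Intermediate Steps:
$T{\left(c,q \right)} = 2 c q$ ($T{\left(c,q \right)} = c q + c q = 2 c q$)
$\left(T{\left(664,-467 \right)} + s\right) \left(-303183 + K{\left(438 \right)}\right) = \left(2 \cdot 664 \left(-467\right) - 459620\right) \left(-303183 + 438\right) = \left(-620176 - 459620\right) \left(-302745\right) = \left(-1079796\right) \left(-302745\right) = 326902840020$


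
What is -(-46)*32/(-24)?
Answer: -184/3 ≈ -61.333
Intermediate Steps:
-(-46)*32/(-24) = -(-46)*32*(-1/24) = -(-46)*(-4)/3 = -46*4/3 = -184/3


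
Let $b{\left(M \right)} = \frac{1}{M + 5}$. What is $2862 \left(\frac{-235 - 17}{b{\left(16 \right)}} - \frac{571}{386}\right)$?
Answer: $- \frac{2923937973}{193} \approx -1.515 \cdot 10^{7}$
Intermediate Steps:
$b{\left(M \right)} = \frac{1}{5 + M}$
$2862 \left(\frac{-235 - 17}{b{\left(16 \right)}} - \frac{571}{386}\right) = 2862 \left(\frac{-235 - 17}{\frac{1}{5 + 16}} - \frac{571}{386}\right) = 2862 \left(- \frac{252}{\frac{1}{21}} - \frac{571}{386}\right) = 2862 \left(- 252 \frac{1}{\frac{1}{21}} - \frac{571}{386}\right) = 2862 \left(\left(-252\right) 21 - \frac{571}{386}\right) = 2862 \left(-5292 - \frac{571}{386}\right) = 2862 \left(- \frac{2043283}{386}\right) = - \frac{2923937973}{193}$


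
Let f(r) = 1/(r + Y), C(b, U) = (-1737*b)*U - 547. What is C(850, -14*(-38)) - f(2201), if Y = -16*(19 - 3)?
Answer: -1527742936916/1945 ≈ -7.8547e+8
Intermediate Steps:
C(b, U) = -547 - 1737*U*b (C(b, U) = -1737*U*b - 547 = -547 - 1737*U*b)
Y = -256 (Y = -16*16 = -256)
f(r) = 1/(-256 + r) (f(r) = 1/(r - 256) = 1/(-256 + r))
C(850, -14*(-38)) - f(2201) = (-547 - 1737*(-14*(-38))*850) - 1/(-256 + 2201) = (-547 - 1737*532*850) - 1/1945 = (-547 - 785471400) - 1*1/1945 = -785471947 - 1/1945 = -1527742936916/1945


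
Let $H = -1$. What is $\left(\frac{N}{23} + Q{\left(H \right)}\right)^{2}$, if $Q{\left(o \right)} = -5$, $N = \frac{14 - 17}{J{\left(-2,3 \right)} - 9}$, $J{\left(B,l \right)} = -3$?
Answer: $\frac{210681}{8464} \approx 24.891$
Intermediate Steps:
$N = \frac{1}{4}$ ($N = \frac{14 - 17}{-3 - 9} = - \frac{3}{-12} = \left(-3\right) \left(- \frac{1}{12}\right) = \frac{1}{4} \approx 0.25$)
$\left(\frac{N}{23} + Q{\left(H \right)}\right)^{2} = \left(\frac{1}{4 \cdot 23} - 5\right)^{2} = \left(\frac{1}{4} \cdot \frac{1}{23} - 5\right)^{2} = \left(\frac{1}{92} - 5\right)^{2} = \left(- \frac{459}{92}\right)^{2} = \frac{210681}{8464}$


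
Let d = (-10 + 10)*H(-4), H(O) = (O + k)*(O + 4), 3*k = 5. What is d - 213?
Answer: -213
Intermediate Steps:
k = 5/3 (k = (1/3)*5 = 5/3 ≈ 1.6667)
H(O) = (4 + O)*(5/3 + O) (H(O) = (O + 5/3)*(O + 4) = (5/3 + O)*(4 + O) = (4 + O)*(5/3 + O))
d = 0 (d = (-10 + 10)*(20/3 + (-4)**2 + (17/3)*(-4)) = 0*(20/3 + 16 - 68/3) = 0*0 = 0)
d - 213 = 0 - 213 = -213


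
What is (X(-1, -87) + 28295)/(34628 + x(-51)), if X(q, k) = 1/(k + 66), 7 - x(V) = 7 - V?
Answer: 594194/726117 ≈ 0.81832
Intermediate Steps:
x(V) = V (x(V) = 7 - (7 - V) = 7 + (-7 + V) = V)
X(q, k) = 1/(66 + k)
(X(-1, -87) + 28295)/(34628 + x(-51)) = (1/(66 - 87) + 28295)/(34628 - 51) = (1/(-21) + 28295)/34577 = (-1/21 + 28295)*(1/34577) = (594194/21)*(1/34577) = 594194/726117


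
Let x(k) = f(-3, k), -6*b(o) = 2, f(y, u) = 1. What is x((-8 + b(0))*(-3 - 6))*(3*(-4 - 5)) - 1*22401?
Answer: -22428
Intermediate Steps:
b(o) = -⅓ (b(o) = -⅙*2 = -⅓)
x(k) = 1
x((-8 + b(0))*(-3 - 6))*(3*(-4 - 5)) - 1*22401 = 1*(3*(-4 - 5)) - 1*22401 = 1*(3*(-9)) - 22401 = 1*(-27) - 22401 = -27 - 22401 = -22428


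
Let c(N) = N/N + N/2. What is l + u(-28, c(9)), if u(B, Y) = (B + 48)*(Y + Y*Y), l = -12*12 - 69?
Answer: 502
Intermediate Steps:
l = -213 (l = -144 - 69 = -213)
c(N) = 1 + N/2 (c(N) = 1 + N*(1/2) = 1 + N/2)
u(B, Y) = (48 + B)*(Y + Y**2)
l + u(-28, c(9)) = -213 + (1 + (1/2)*9)*(48 - 28 + 48*(1 + (1/2)*9) - 28*(1 + (1/2)*9)) = -213 + (1 + 9/2)*(48 - 28 + 48*(1 + 9/2) - 28*(1 + 9/2)) = -213 + 11*(48 - 28 + 48*(11/2) - 28*11/2)/2 = -213 + 11*(48 - 28 + 264 - 154)/2 = -213 + (11/2)*130 = -213 + 715 = 502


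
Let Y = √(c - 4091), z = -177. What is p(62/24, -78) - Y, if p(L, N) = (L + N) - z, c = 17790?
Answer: 1219/12 - √13699 ≈ -15.459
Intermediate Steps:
p(L, N) = 177 + L + N (p(L, N) = (L + N) - 1*(-177) = (L + N) + 177 = 177 + L + N)
Y = √13699 (Y = √(17790 - 4091) = √13699 ≈ 117.04)
p(62/24, -78) - Y = (177 + 62/24 - 78) - √13699 = (177 + 62*(1/24) - 78) - √13699 = (177 + 31/12 - 78) - √13699 = 1219/12 - √13699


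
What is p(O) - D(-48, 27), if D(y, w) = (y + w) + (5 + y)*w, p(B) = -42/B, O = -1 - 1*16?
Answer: 20136/17 ≈ 1184.5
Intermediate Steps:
O = -17 (O = -1 - 16 = -17)
D(y, w) = w + y + w*(5 + y) (D(y, w) = (w + y) + w*(5 + y) = w + y + w*(5 + y))
p(O) - D(-48, 27) = -42/(-17) - (-48 + 6*27 + 27*(-48)) = -42*(-1/17) - (-48 + 162 - 1296) = 42/17 - 1*(-1182) = 42/17 + 1182 = 20136/17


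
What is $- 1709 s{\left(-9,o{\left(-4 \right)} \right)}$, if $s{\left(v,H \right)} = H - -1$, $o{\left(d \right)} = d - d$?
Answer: $-1709$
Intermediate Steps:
$o{\left(d \right)} = 0$
$s{\left(v,H \right)} = 1 + H$ ($s{\left(v,H \right)} = H + 1 = 1 + H$)
$- 1709 s{\left(-9,o{\left(-4 \right)} \right)} = - 1709 \left(1 + 0\right) = \left(-1709\right) 1 = -1709$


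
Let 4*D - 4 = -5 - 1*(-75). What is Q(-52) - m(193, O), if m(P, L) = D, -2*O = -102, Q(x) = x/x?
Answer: -35/2 ≈ -17.500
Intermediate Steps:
Q(x) = 1
O = 51 (O = -½*(-102) = 51)
D = 37/2 (D = 1 + (-5 - 1*(-75))/4 = 1 + (-5 + 75)/4 = 1 + (¼)*70 = 1 + 35/2 = 37/2 ≈ 18.500)
m(P, L) = 37/2
Q(-52) - m(193, O) = 1 - 1*37/2 = 1 - 37/2 = -35/2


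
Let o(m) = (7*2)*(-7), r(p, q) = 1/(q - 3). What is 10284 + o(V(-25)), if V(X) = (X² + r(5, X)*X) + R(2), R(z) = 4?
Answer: 10186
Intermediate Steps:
r(p, q) = 1/(-3 + q)
V(X) = 4 + X² + X/(-3 + X) (V(X) = (X² + X/(-3 + X)) + 4 = 4 + X² + X/(-3 + X))
o(m) = -98 (o(m) = 14*(-7) = -98)
10284 + o(V(-25)) = 10284 - 98 = 10186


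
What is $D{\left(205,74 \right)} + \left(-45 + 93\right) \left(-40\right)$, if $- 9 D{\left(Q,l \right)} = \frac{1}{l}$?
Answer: $- \frac{1278721}{666} \approx -1920.0$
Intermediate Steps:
$D{\left(Q,l \right)} = - \frac{1}{9 l}$
$D{\left(205,74 \right)} + \left(-45 + 93\right) \left(-40\right) = - \frac{1}{9 \cdot 74} + \left(-45 + 93\right) \left(-40\right) = \left(- \frac{1}{9}\right) \frac{1}{74} + 48 \left(-40\right) = - \frac{1}{666} - 1920 = - \frac{1278721}{666}$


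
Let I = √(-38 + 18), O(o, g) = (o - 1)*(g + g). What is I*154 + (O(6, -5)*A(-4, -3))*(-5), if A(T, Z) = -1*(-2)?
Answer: 500 + 308*I*√5 ≈ 500.0 + 688.71*I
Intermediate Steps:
A(T, Z) = 2
O(o, g) = 2*g*(-1 + o) (O(o, g) = (-1 + o)*(2*g) = 2*g*(-1 + o))
I = 2*I*√5 (I = √(-20) = 2*I*√5 ≈ 4.4721*I)
I*154 + (O(6, -5)*A(-4, -3))*(-5) = (2*I*√5)*154 + ((2*(-5)*(-1 + 6))*2)*(-5) = 308*I*√5 + ((2*(-5)*5)*2)*(-5) = 308*I*√5 - 50*2*(-5) = 308*I*√5 - 100*(-5) = 308*I*√5 + 500 = 500 + 308*I*√5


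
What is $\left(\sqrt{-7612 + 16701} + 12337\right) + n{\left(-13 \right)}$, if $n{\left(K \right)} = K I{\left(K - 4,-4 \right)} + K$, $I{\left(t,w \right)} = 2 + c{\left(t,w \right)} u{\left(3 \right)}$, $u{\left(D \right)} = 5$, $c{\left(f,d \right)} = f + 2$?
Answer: $13273 + \sqrt{9089} \approx 13368.0$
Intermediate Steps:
$c{\left(f,d \right)} = 2 + f$
$I{\left(t,w \right)} = 12 + 5 t$ ($I{\left(t,w \right)} = 2 + \left(2 + t\right) 5 = 2 + \left(10 + 5 t\right) = 12 + 5 t$)
$n{\left(K \right)} = K + K \left(-8 + 5 K\right)$ ($n{\left(K \right)} = K \left(12 + 5 \left(K - 4\right)\right) + K = K \left(12 + 5 \left(-4 + K\right)\right) + K = K \left(12 + \left(-20 + 5 K\right)\right) + K = K \left(-8 + 5 K\right) + K = K + K \left(-8 + 5 K\right)$)
$\left(\sqrt{-7612 + 16701} + 12337\right) + n{\left(-13 \right)} = \left(\sqrt{-7612 + 16701} + 12337\right) - 13 \left(-7 + 5 \left(-13\right)\right) = \left(\sqrt{9089} + 12337\right) - 13 \left(-7 - 65\right) = \left(12337 + \sqrt{9089}\right) - -936 = \left(12337 + \sqrt{9089}\right) + 936 = 13273 + \sqrt{9089}$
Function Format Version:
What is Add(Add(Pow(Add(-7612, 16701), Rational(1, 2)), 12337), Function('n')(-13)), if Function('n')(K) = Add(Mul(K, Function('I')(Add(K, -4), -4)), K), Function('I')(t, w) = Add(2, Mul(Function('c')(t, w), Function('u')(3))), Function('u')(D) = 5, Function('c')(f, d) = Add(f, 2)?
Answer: Add(13273, Pow(9089, Rational(1, 2))) ≈ 13368.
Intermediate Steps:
Function('c')(f, d) = Add(2, f)
Function('I')(t, w) = Add(12, Mul(5, t)) (Function('I')(t, w) = Add(2, Mul(Add(2, t), 5)) = Add(2, Add(10, Mul(5, t))) = Add(12, Mul(5, t)))
Function('n')(K) = Add(K, Mul(K, Add(-8, Mul(5, K)))) (Function('n')(K) = Add(Mul(K, Add(12, Mul(5, Add(K, -4)))), K) = Add(Mul(K, Add(12, Mul(5, Add(-4, K)))), K) = Add(Mul(K, Add(12, Add(-20, Mul(5, K)))), K) = Add(Mul(K, Add(-8, Mul(5, K))), K) = Add(K, Mul(K, Add(-8, Mul(5, K)))))
Add(Add(Pow(Add(-7612, 16701), Rational(1, 2)), 12337), Function('n')(-13)) = Add(Add(Pow(Add(-7612, 16701), Rational(1, 2)), 12337), Mul(-13, Add(-7, Mul(5, -13)))) = Add(Add(Pow(9089, Rational(1, 2)), 12337), Mul(-13, Add(-7, -65))) = Add(Add(12337, Pow(9089, Rational(1, 2))), Mul(-13, -72)) = Add(Add(12337, Pow(9089, Rational(1, 2))), 936) = Add(13273, Pow(9089, Rational(1, 2)))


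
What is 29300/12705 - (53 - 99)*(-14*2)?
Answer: -3266948/2541 ≈ -1285.7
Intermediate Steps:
29300/12705 - (53 - 99)*(-14*2) = 29300*(1/12705) - (-46)*(-28) = 5860/2541 - 1*1288 = 5860/2541 - 1288 = -3266948/2541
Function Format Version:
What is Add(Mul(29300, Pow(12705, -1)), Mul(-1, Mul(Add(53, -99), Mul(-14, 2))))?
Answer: Rational(-3266948, 2541) ≈ -1285.7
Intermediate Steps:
Add(Mul(29300, Pow(12705, -1)), Mul(-1, Mul(Add(53, -99), Mul(-14, 2)))) = Add(Mul(29300, Rational(1, 12705)), Mul(-1, Mul(-46, -28))) = Add(Rational(5860, 2541), Mul(-1, 1288)) = Add(Rational(5860, 2541), -1288) = Rational(-3266948, 2541)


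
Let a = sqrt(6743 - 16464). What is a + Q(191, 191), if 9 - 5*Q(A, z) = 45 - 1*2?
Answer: -34/5 + I*sqrt(9721) ≈ -6.8 + 98.595*I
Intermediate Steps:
a = I*sqrt(9721) (a = sqrt(-9721) = I*sqrt(9721) ≈ 98.595*I)
Q(A, z) = -34/5 (Q(A, z) = 9/5 - (45 - 1*2)/5 = 9/5 - (45 - 2)/5 = 9/5 - 1/5*43 = 9/5 - 43/5 = -34/5)
a + Q(191, 191) = I*sqrt(9721) - 34/5 = -34/5 + I*sqrt(9721)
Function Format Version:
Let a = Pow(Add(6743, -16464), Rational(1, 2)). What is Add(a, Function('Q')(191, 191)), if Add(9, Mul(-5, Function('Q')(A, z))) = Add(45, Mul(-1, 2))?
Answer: Add(Rational(-34, 5), Mul(I, Pow(9721, Rational(1, 2)))) ≈ Add(-6.8000, Mul(98.595, I))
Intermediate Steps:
a = Mul(I, Pow(9721, Rational(1, 2))) (a = Pow(-9721, Rational(1, 2)) = Mul(I, Pow(9721, Rational(1, 2))) ≈ Mul(98.595, I))
Function('Q')(A, z) = Rational(-34, 5) (Function('Q')(A, z) = Add(Rational(9, 5), Mul(Rational(-1, 5), Add(45, Mul(-1, 2)))) = Add(Rational(9, 5), Mul(Rational(-1, 5), Add(45, -2))) = Add(Rational(9, 5), Mul(Rational(-1, 5), 43)) = Add(Rational(9, 5), Rational(-43, 5)) = Rational(-34, 5))
Add(a, Function('Q')(191, 191)) = Add(Mul(I, Pow(9721, Rational(1, 2))), Rational(-34, 5)) = Add(Rational(-34, 5), Mul(I, Pow(9721, Rational(1, 2))))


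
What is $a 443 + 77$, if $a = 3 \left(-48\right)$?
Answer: $-63715$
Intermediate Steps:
$a = -144$
$a 443 + 77 = \left(-144\right) 443 + 77 = -63792 + 77 = -63715$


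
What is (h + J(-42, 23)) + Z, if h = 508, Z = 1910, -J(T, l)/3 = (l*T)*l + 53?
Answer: 68913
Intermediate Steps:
J(T, l) = -159 - 3*T*l² (J(T, l) = -3*((l*T)*l + 53) = -3*((T*l)*l + 53) = -3*(T*l² + 53) = -3*(53 + T*l²) = -159 - 3*T*l²)
(h + J(-42, 23)) + Z = (508 + (-159 - 3*(-42)*23²)) + 1910 = (508 + (-159 - 3*(-42)*529)) + 1910 = (508 + (-159 + 66654)) + 1910 = (508 + 66495) + 1910 = 67003 + 1910 = 68913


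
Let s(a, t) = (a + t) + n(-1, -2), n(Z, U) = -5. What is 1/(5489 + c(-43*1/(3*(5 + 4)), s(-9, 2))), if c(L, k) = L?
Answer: 27/148160 ≈ 0.00018224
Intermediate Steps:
s(a, t) = -5 + a + t (s(a, t) = (a + t) - 5 = -5 + a + t)
1/(5489 + c(-43*1/(3*(5 + 4)), s(-9, 2))) = 1/(5489 - 43*1/(3*(5 + 4))) = 1/(5489 - 43/(9*3)) = 1/(5489 - 43/27) = 1/(148160/27) = 27/148160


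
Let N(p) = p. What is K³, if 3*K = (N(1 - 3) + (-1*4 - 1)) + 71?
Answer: 262144/27 ≈ 9709.0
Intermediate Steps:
K = 64/3 (K = (((1 - 3) + (-1*4 - 1)) + 71)/3 = ((-2 + (-4 - 1)) + 71)/3 = ((-2 - 5) + 71)/3 = (-7 + 71)/3 = (⅓)*64 = 64/3 ≈ 21.333)
K³ = (64/3)³ = 262144/27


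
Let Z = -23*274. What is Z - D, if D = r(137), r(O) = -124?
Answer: -6178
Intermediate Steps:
Z = -6302
D = -124
Z - D = -6302 - 1*(-124) = -6302 + 124 = -6178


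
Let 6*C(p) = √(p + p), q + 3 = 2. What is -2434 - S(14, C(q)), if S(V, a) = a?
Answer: -2434 - I*√2/6 ≈ -2434.0 - 0.2357*I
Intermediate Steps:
q = -1 (q = -3 + 2 = -1)
C(p) = √2*√p/6 (C(p) = √(p + p)/6 = √(2*p)/6 = (√2*√p)/6 = √2*√p/6)
-2434 - S(14, C(q)) = -2434 - √2*√(-1)/6 = -2434 - √2*I/6 = -2434 - I*√2/6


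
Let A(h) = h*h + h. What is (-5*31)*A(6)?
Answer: -6510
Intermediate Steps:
A(h) = h + h² (A(h) = h² + h = h + h²)
(-5*31)*A(6) = (-5*31)*(6*(1 + 6)) = -930*7 = -155*42 = -6510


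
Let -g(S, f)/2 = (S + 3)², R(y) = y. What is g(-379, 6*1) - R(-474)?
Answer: -282278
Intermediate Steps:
g(S, f) = -2*(3 + S)² (g(S, f) = -2*(S + 3)² = -2*(3 + S)²)
g(-379, 6*1) - R(-474) = -2*(3 - 379)² - 1*(-474) = -2*(-376)² + 474 = -2*141376 + 474 = -282752 + 474 = -282278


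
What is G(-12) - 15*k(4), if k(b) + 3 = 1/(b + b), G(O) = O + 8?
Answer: 313/8 ≈ 39.125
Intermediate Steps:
G(O) = 8 + O
k(b) = -3 + 1/(2*b) (k(b) = -3 + 1/(b + b) = -3 + 1/(2*b))
G(-12) - 15*k(4) = (8 - 12) - 15*(-3 + (½)/4) = -4 - 15*(-3 + (½)*(¼)) = -4 - 15*(-3 + ⅛) = -4 - 15*(-23/8) = -4 + 345/8 = 313/8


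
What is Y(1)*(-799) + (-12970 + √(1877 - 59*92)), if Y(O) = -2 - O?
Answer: -10573 + I*√3551 ≈ -10573.0 + 59.59*I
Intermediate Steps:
Y(1)*(-799) + (-12970 + √(1877 - 59*92)) = (-2 - 1*1)*(-799) + (-12970 + √(1877 - 59*92)) = (-2 - 1)*(-799) + (-12970 + √(1877 - 5428)) = -3*(-799) + (-12970 + √(-3551)) = 2397 + (-12970 + I*√3551) = -10573 + I*√3551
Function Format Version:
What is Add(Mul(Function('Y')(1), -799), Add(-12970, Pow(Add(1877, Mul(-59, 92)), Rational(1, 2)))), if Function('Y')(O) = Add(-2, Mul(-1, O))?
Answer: Add(-10573, Mul(I, Pow(3551, Rational(1, 2)))) ≈ Add(-10573., Mul(59.590, I))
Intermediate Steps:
Add(Mul(Function('Y')(1), -799), Add(-12970, Pow(Add(1877, Mul(-59, 92)), Rational(1, 2)))) = Add(Mul(Add(-2, Mul(-1, 1)), -799), Add(-12970, Pow(Add(1877, Mul(-59, 92)), Rational(1, 2)))) = Add(Mul(Add(-2, -1), -799), Add(-12970, Pow(Add(1877, -5428), Rational(1, 2)))) = Add(Mul(-3, -799), Add(-12970, Pow(-3551, Rational(1, 2)))) = Add(2397, Add(-12970, Mul(I, Pow(3551, Rational(1, 2))))) = Add(-10573, Mul(I, Pow(3551, Rational(1, 2))))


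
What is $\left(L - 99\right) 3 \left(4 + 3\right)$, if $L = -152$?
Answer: $-5271$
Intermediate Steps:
$\left(L - 99\right) 3 \left(4 + 3\right) = \left(-152 - 99\right) 3 \left(4 + 3\right) = - 251 \cdot 3 \cdot 7 = \left(-251\right) 21 = -5271$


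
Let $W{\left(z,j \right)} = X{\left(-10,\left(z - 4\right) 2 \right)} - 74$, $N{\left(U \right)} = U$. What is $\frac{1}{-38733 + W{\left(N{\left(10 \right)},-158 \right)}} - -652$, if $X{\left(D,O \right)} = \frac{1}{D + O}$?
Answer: $\frac{50603674}{77613} \approx 652.0$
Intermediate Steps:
$W{\left(z,j \right)} = -74 + \frac{1}{-18 + 2 z}$ ($W{\left(z,j \right)} = \frac{1}{-10 + \left(z - 4\right) 2} - 74 = \frac{1}{-10 + \left(-4 + z\right) 2} - 74 = \frac{1}{-10 + \left(-8 + 2 z\right)} - 74 = \frac{1}{-18 + 2 z} - 74 = -74 + \frac{1}{-18 + 2 z}$)
$\frac{1}{-38733 + W{\left(N{\left(10 \right)},-158 \right)}} - -652 = \frac{1}{-38733 + \frac{1333 - 1480}{2 \left(-9 + 10\right)}} - -652 = \frac{1}{-38733 + \frac{1333 - 1480}{2 \cdot 1}} + 652 = \frac{1}{-38733 + \frac{1}{2} \cdot 1 \left(-147\right)} + 652 = \frac{1}{-38733 - \frac{147}{2}} + 652 = \frac{1}{- \frac{77613}{2}} + 652 = - \frac{2}{77613} + 652 = \frac{50603674}{77613}$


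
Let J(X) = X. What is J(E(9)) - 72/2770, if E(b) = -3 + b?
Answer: 8274/1385 ≈ 5.9740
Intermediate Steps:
J(E(9)) - 72/2770 = (-3 + 9) - 72/2770 = 6 - 72/2770 = 6 - 1*36/1385 = 6 - 36/1385 = 8274/1385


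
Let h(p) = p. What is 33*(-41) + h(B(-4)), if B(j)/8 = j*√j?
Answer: -1353 - 64*I ≈ -1353.0 - 64.0*I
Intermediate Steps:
B(j) = 8*j^(3/2) (B(j) = 8*(j*√j) = 8*j^(3/2))
33*(-41) + h(B(-4)) = 33*(-41) + 8*(-4)^(3/2) = -1353 + 8*(-8*I) = -1353 - 64*I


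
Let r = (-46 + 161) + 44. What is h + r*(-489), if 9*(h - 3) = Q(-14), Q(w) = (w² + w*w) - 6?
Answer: -699346/9 ≈ -77705.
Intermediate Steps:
r = 159 (r = 115 + 44 = 159)
Q(w) = -6 + 2*w² (Q(w) = (w² + w²) - 6 = 2*w² - 6 = -6 + 2*w²)
h = 413/9 (h = 3 + (-6 + 2*(-14)²)/9 = 3 + (-6 + 2*196)/9 = 3 + (-6 + 392)/9 = 3 + (⅑)*386 = 3 + 386/9 = 413/9 ≈ 45.889)
h + r*(-489) = 413/9 + 159*(-489) = 413/9 - 77751 = -699346/9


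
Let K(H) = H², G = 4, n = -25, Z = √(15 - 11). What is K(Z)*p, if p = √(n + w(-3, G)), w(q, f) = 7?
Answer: 12*I*√2 ≈ 16.971*I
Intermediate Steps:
Z = 2 (Z = √4 = 2)
p = 3*I*√2 (p = √(-25 + 7) = √(-18) = 3*I*√2 ≈ 4.2426*I)
K(Z)*p = 2²*(3*I*√2) = 4*(3*I*√2) = 12*I*√2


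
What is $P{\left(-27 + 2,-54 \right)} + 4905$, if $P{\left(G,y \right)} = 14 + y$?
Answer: $4865$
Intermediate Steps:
$P{\left(-27 + 2,-54 \right)} + 4905 = \left(14 - 54\right) + 4905 = -40 + 4905 = 4865$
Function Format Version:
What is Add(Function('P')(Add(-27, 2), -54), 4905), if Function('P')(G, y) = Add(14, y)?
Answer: 4865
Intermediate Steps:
Add(Function('P')(Add(-27, 2), -54), 4905) = Add(Add(14, -54), 4905) = Add(-40, 4905) = 4865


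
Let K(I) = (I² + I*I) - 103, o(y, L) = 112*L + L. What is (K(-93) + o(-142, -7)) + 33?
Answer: 16437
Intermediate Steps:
o(y, L) = 113*L
K(I) = -103 + 2*I² (K(I) = (I² + I²) - 103 = 2*I² - 103 = -103 + 2*I²)
(K(-93) + o(-142, -7)) + 33 = ((-103 + 2*(-93)²) + 113*(-7)) + 33 = ((-103 + 2*8649) - 791) + 33 = ((-103 + 17298) - 791) + 33 = (17195 - 791) + 33 = 16404 + 33 = 16437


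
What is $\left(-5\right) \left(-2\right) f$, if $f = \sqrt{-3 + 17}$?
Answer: $10 \sqrt{14} \approx 37.417$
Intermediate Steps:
$f = \sqrt{14} \approx 3.7417$
$\left(-5\right) \left(-2\right) f = \left(-5\right) \left(-2\right) \sqrt{14} = 10 \sqrt{14}$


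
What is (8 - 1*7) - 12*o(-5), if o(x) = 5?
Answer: -59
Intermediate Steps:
(8 - 1*7) - 12*o(-5) = (8 - 1*7) - 12*5 = (8 - 7) - 60 = 1 - 60 = -59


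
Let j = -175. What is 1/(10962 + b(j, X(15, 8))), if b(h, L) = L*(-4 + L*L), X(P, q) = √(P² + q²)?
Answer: 1/15807 ≈ 6.3263e-5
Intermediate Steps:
b(h, L) = L*(-4 + L²)
1/(10962 + b(j, X(15, 8))) = 1/(10962 + √(15² + 8²)*(-4 + (√(15² + 8²))²)) = 1/(10962 + √(225 + 64)*(-4 + (√(225 + 64))²)) = 1/(10962 + √289*(-4 + (√289)²)) = 1/(10962 + 17*(-4 + 17²)) = 1/(10962 + 17*(-4 + 289)) = 1/(10962 + 17*285) = 1/(10962 + 4845) = 1/15807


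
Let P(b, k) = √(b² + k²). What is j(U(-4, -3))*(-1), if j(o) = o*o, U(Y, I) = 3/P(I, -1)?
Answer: -9/10 ≈ -0.90000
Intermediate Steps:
U(Y, I) = 3/√(1 + I²) (U(Y, I) = 3/(√(I² + (-1)²)) = 3/(√(I² + 1)) = 3/(√(1 + I²)) = 3/√(1 + I²))
j(o) = o²
j(U(-4, -3))*(-1) = (3/√(1 + (-3)²))²*(-1) = (3/√(1 + 9))²*(-1) = (3/√10)²*(-1) = (3*(√10/10))²*(-1) = (3*√10/10)²*(-1) = (9/10)*(-1) = -9/10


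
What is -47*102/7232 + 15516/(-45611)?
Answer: -165435423/164929376 ≈ -1.0031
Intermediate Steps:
-47*102/7232 + 15516/(-45611) = -4794*1/7232 + 15516*(-1/45611) = -2397/3616 - 15516/45611 = -165435423/164929376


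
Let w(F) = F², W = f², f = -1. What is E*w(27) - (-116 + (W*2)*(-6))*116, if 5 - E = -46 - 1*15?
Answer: 62962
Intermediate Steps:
W = 1 (W = (-1)² = 1)
E = 66 (E = 5 - (-46 - 1*15) = 5 - (-46 - 15) = 5 - 1*(-61) = 5 + 61 = 66)
E*w(27) - (-116 + (W*2)*(-6))*116 = 66*27² - (-116 + (1*2)*(-6))*116 = 66*729 - (-116 + 2*(-6))*116 = 48114 - (-116 - 12)*116 = 48114 - (-128)*116 = 48114 - 1*(-14848) = 48114 + 14848 = 62962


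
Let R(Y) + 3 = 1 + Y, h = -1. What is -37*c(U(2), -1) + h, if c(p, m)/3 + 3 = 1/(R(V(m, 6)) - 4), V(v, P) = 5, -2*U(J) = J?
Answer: 443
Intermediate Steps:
U(J) = -J/2
R(Y) = -2 + Y (R(Y) = -3 + (1 + Y) = -2 + Y)
c(p, m) = -12 (c(p, m) = -9 + 3/((-2 + 5) - 4) = -9 + 3/(3 - 4) = -9 + 3/(-1) = -9 + 3*(-1) = -9 - 3 = -12)
-37*c(U(2), -1) + h = -37*(-12) - 1 = 444 - 1 = 443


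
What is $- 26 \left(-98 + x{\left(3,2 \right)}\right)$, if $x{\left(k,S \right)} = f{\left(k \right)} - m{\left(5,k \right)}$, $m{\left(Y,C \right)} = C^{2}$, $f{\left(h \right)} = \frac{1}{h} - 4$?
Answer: $\frac{8632}{3} \approx 2877.3$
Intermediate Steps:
$f{\left(h \right)} = -4 + \frac{1}{h}$ ($f{\left(h \right)} = \frac{1}{h} - 4 = -4 + \frac{1}{h}$)
$x{\left(k,S \right)} = -4 + \frac{1}{k} - k^{2}$ ($x{\left(k,S \right)} = \left(-4 + \frac{1}{k}\right) - k^{2} = -4 + \frac{1}{k} - k^{2}$)
$- 26 \left(-98 + x{\left(3,2 \right)}\right) = - 26 \left(-98 - \left(13 - \frac{1}{3}\right)\right) = - 26 \left(-98 - \frac{38}{3}\right) = \left(-26\right) \left(- \frac{332}{3}\right) = \frac{8632}{3}$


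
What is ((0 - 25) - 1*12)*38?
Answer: -1406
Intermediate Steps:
((0 - 25) - 1*12)*38 = (-25 - 12)*38 = -37*38 = -1406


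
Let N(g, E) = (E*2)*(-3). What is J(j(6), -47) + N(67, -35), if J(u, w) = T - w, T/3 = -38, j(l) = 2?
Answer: 143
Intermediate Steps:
T = -114 (T = 3*(-38) = -114)
J(u, w) = -114 - w
N(g, E) = -6*E (N(g, E) = (2*E)*(-3) = -6*E)
J(j(6), -47) + N(67, -35) = (-114 - 1*(-47)) - 6*(-35) = (-114 + 47) + 210 = -67 + 210 = 143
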